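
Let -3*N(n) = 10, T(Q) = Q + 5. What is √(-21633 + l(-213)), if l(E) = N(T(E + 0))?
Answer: I*√194727/3 ≈ 147.09*I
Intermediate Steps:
T(Q) = 5 + Q
N(n) = -10/3 (N(n) = -⅓*10 = -10/3)
l(E) = -10/3
√(-21633 + l(-213)) = √(-21633 - 10/3) = √(-64909/3) = I*√194727/3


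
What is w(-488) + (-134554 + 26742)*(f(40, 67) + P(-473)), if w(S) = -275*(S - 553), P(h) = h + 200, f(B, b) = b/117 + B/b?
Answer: 231978328661/7839 ≈ 2.9593e+7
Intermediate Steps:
f(B, b) = b/117 + B/b (f(B, b) = b*(1/117) + B/b = b/117 + B/b)
P(h) = 200 + h
w(S) = 152075 - 275*S (w(S) = -275*(-553 + S) = 152075 - 275*S)
w(-488) + (-134554 + 26742)*(f(40, 67) + P(-473)) = (152075 - 275*(-488)) + (-134554 + 26742)*(((1/117)*67 + 40/67) + (200 - 473)) = (152075 + 134200) - 107812*((67/117 + 40*(1/67)) - 273) = 286275 - 107812*((67/117 + 40/67) - 273) = 286275 - 107812*(9169/7839 - 273) = 286275 - 107812*(-2130878/7839) = 286275 + 229734218936/7839 = 231978328661/7839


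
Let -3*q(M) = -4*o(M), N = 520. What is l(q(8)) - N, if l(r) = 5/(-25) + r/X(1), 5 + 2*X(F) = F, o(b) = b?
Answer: -7883/15 ≈ -525.53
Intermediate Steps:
X(F) = -5/2 + F/2
q(M) = 4*M/3 (q(M) = -(-4)*M/3 = 4*M/3)
l(r) = -1/5 - r/2 (l(r) = 5/(-25) + r/(-5/2 + (1/2)*1) = 5*(-1/25) + r/(-5/2 + 1/2) = -1/5 + r/(-2) = -1/5 + r*(-1/2) = -1/5 - r/2)
l(q(8)) - N = (-1/5 - 2*8/3) - 1*520 = (-1/5 - 1/2*32/3) - 520 = (-1/5 - 16/3) - 520 = -83/15 - 520 = -7883/15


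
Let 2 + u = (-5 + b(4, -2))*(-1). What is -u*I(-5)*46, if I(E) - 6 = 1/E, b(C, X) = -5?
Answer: -10672/5 ≈ -2134.4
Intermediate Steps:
I(E) = 6 + 1/E
u = 8 (u = -2 + (-5 - 5)*(-1) = -2 - 10*(-1) = -2 + 10 = 8)
-u*I(-5)*46 = -8*(6 + 1/(-5))*46 = -8*(6 - 1/5)*46 = -8*(29/5)*46 = -232*46/5 = -1*10672/5 = -10672/5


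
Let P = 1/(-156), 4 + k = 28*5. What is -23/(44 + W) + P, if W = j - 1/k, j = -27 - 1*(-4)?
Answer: -490823/445380 ≈ -1.1020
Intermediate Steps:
k = 136 (k = -4 + 28*5 = -4 + 140 = 136)
j = -23 (j = -27 + 4 = -23)
P = -1/156 ≈ -0.0064103
W = -3129/136 (W = -23 - 1/136 = -3129/136 ≈ -23.007)
-23/(44 + W) + P = -23/(44 - 3129/136) - 1/156 = -23/(2855/136) - 1/156 = (136/2855)*(-23) - 1/156 = -3128/2855 - 1/156 = -490823/445380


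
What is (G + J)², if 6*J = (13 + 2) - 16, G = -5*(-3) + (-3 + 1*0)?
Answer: 5041/36 ≈ 140.03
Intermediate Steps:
G = 12 (G = 15 + (-3 + 0) = 15 - 3 = 12)
J = -⅙ (J = ((13 + 2) - 16)/6 = (15 - 16)/6 = (⅙)*(-1) = -⅙ ≈ -0.16667)
(G + J)² = (12 - ⅙)² = (71/6)² = 5041/36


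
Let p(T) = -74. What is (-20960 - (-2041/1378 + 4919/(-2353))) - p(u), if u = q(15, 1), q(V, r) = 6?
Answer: -5208453513/249418 ≈ -20882.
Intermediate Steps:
u = 6
(-20960 - (-2041/1378 + 4919/(-2353))) - p(u) = (-20960 - (-2041/1378 + 4919/(-2353))) - 1*(-74) = (-20960 - (-2041*1/1378 + 4919*(-1/2353))) + 74 = (-20960 - (-157/106 - 4919/2353)) + 74 = (-20960 - 1*(-890835/249418)) + 74 = (-20960 + 890835/249418) + 74 = -5226910445/249418 + 74 = -5208453513/249418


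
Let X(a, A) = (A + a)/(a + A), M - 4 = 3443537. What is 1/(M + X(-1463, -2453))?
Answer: 1/3443542 ≈ 2.9040e-7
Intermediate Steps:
M = 3443541 (M = 4 + 3443537 = 3443541)
X(a, A) = 1 (X(a, A) = (A + a)/(A + a) = 1)
1/(M + X(-1463, -2453)) = 1/(3443541 + 1) = 1/3443542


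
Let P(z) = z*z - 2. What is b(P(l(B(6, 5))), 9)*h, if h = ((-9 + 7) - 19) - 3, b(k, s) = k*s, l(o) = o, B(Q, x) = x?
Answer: -4968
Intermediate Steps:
P(z) = -2 + z**2 (P(z) = z**2 - 2 = -2 + z**2)
h = -24 (h = (-2 - 19) - 3 = -21 - 3 = -24)
b(P(l(B(6, 5))), 9)*h = ((-2 + 5**2)*9)*(-24) = ((-2 + 25)*9)*(-24) = (23*9)*(-24) = 207*(-24) = -4968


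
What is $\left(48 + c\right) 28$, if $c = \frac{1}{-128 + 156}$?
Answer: $1345$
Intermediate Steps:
$c = \frac{1}{28} \approx 0.035714$
$\left(48 + c\right) 28 = \left(48 + \frac{1}{28}\right) 28 = \frac{1345}{28} \cdot 28 = 1345$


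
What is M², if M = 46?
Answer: 2116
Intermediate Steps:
M² = 46² = 2116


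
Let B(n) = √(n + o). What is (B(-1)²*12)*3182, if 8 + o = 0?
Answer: -343656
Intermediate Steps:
o = -8 (o = -8 + 0 = -8)
B(n) = √(-8 + n) (B(n) = √(n - 8) = √(-8 + n))
(B(-1)²*12)*3182 = ((√(-8 - 1))²*12)*3182 = ((√(-9))²*12)*3182 = ((3*I)²*12)*3182 = -9*12*3182 = -108*3182 = -343656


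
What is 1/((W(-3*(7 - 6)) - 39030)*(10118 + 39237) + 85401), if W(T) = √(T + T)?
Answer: -642080083/1236800503827692717 - 49355*I*√6/3710401511483078151 ≈ -5.1915e-10 - 3.2583e-14*I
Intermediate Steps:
W(T) = √2*√T (W(T) = √(2*T) = √2*√T)
1/((W(-3*(7 - 6)) - 39030)*(10118 + 39237) + 85401) = 1/((√2*√(-3*(7 - 6)) - 39030)*(10118 + 39237) + 85401) = 1/((√2*√(-3*1) - 39030)*49355 + 85401) = 1/((√2*√(-3) - 39030)*49355 + 85401) = 1/((√2*(I*√3) - 39030)*49355 + 85401) = 1/((I*√6 - 39030)*49355 + 85401) = 1/((-39030 + I*√6)*49355 + 85401) = 1/((-1926325650 + 49355*I*√6) + 85401) = 1/(-1926240249 + 49355*I*√6)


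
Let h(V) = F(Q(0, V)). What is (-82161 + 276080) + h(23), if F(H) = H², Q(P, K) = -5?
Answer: 193944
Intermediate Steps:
h(V) = 25 (h(V) = (-5)² = 25)
(-82161 + 276080) + h(23) = (-82161 + 276080) + 25 = 193919 + 25 = 193944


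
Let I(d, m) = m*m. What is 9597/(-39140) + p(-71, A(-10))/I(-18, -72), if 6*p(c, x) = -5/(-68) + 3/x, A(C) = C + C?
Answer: -2537318689/10347989760 ≈ -0.24520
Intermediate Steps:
I(d, m) = m²
A(C) = 2*C
p(c, x) = 5/408 + 1/(2*x) (p(c, x) = (-5/(-68) + 3/x)/6 = (-5*(-1/68) + 3/x)/6 = (5/68 + 3/x)/6 = 5/408 + 1/(2*x))
9597/(-39140) + p(-71, A(-10))/I(-18, -72) = 9597/(-39140) + ((204 + 5*(2*(-10)))/(408*((2*(-10)))))/((-72)²) = 9597*(-1/39140) + ((1/408)*(204 + 5*(-20))/(-20))/5184 = -9597/39140 + ((1/408)*(-1/20)*(204 - 100))*(1/5184) = -9597/39140 + ((1/408)*(-1/20)*104)*(1/5184) = -9597/39140 - 13/1020*1/5184 = -9597/39140 - 13/5287680 = -2537318689/10347989760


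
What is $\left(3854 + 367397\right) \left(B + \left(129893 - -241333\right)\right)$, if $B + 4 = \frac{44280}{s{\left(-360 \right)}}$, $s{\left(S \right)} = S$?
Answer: $137770874849$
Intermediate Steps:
$B = -127$ ($B = -4 + \frac{44280}{-360} = -4 + 44280 \left(- \frac{1}{360}\right) = -4 - 123 = -127$)
$\left(3854 + 367397\right) \left(B + \left(129893 - -241333\right)\right) = \left(3854 + 367397\right) \left(-127 + \left(129893 - -241333\right)\right) = 371251 \left(-127 + \left(129893 + 241333\right)\right) = 371251 \left(-127 + 371226\right) = 371251 \cdot 371099 = 137770874849$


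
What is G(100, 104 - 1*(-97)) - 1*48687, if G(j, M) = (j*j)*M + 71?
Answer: 1961384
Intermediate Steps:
G(j, M) = 71 + M*j**2 (G(j, M) = j**2*M + 71 = M*j**2 + 71 = 71 + M*j**2)
G(100, 104 - 1*(-97)) - 1*48687 = (71 + (104 - 1*(-97))*100**2) - 1*48687 = (71 + (104 + 97)*10000) - 48687 = (71 + 201*10000) - 48687 = (71 + 2010000) - 48687 = 2010071 - 48687 = 1961384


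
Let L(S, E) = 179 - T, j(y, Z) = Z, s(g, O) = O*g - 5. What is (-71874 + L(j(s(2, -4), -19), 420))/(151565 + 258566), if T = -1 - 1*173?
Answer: -71521/410131 ≈ -0.17439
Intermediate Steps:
s(g, O) = -5 + O*g
T = -174 (T = -1 - 173 = -174)
L(S, E) = 353 (L(S, E) = 179 - 1*(-174) = 179 + 174 = 353)
(-71874 + L(j(s(2, -4), -19), 420))/(151565 + 258566) = (-71874 + 353)/(151565 + 258566) = -71521/410131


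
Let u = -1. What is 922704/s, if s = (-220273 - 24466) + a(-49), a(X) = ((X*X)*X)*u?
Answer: -461352/63545 ≈ -7.2602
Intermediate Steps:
a(X) = -X³ (a(X) = ((X*X)*X)*(-1) = (X²*X)*(-1) = X³*(-1) = -X³)
s = -127090 (s = (-220273 - 24466) - 1*(-49)³ = -244739 - 1*(-117649) = -244739 + 117649 = -127090)
922704/s = 922704/(-127090) = 922704*(-1/127090) = -461352/63545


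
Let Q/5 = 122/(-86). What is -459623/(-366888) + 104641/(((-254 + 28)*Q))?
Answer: 841258741667/12644794920 ≈ 66.530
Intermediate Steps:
Q = -305/43 (Q = 5*(122/(-86)) = 5*(122*(-1/86)) = 5*(-61/43) = -305/43 ≈ -7.0930)
-459623/(-366888) + 104641/(((-254 + 28)*Q)) = -459623/(-366888) + 104641/(((-254 + 28)*(-305/43))) = -459623*(-1/366888) + 104641/((-226*(-305/43))) = 459623/366888 + 104641/(68930/43) = 459623/366888 + 104641*(43/68930) = 459623/366888 + 4499563/68930 = 841258741667/12644794920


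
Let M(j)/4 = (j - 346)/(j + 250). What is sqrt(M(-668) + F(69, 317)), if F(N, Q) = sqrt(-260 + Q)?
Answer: sqrt(423852 + 43681*sqrt(57))/209 ≈ 4.1537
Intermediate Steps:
M(j) = 4*(-346 + j)/(250 + j) (M(j) = 4*((j - 346)/(j + 250)) = 4*((-346 + j)/(250 + j)) = 4*(-346 + j)/(250 + j))
sqrt(M(-668) + F(69, 317)) = sqrt(4*(-346 - 668)/(250 - 668) + sqrt(-260 + 317)) = sqrt(4*(-1014)/(-418) + sqrt(57)) = sqrt(4*(-1/418)*(-1014) + sqrt(57)) = sqrt(2028/209 + sqrt(57))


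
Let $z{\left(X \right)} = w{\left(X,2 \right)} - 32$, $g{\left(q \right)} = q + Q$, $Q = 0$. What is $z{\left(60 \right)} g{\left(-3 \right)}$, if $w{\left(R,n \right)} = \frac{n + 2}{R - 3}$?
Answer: $\frac{1820}{19} \approx 95.789$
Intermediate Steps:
$w{\left(R,n \right)} = \frac{2 + n}{-3 + R}$
$g{\left(q \right)} = q$ ($g{\left(q \right)} = q + 0 = q$)
$z{\left(X \right)} = -32 + \frac{4}{-3 + X}$ ($z{\left(X \right)} = \frac{2 + 2}{-3 + X} - 32 = \frac{1}{-3 + X} 4 - 32 = \frac{4}{-3 + X} - 32 = -32 + \frac{4}{-3 + X}$)
$z{\left(60 \right)} g{\left(-3 \right)} = \frac{4 \left(25 - 480\right)}{-3 + 60} \left(-3\right) = \frac{4 \left(25 - 480\right)}{57} \left(-3\right) = 4 \cdot \frac{1}{57} \left(-455\right) \left(-3\right) = \left(- \frac{1820}{57}\right) \left(-3\right) = \frac{1820}{19}$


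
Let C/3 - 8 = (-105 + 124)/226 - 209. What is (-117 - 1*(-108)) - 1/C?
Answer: -1225763/136221 ≈ -8.9983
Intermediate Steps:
C = -136221/226 (C = 24 + 3*((-105 + 124)/226 - 209) = 24 + 3*(19*(1/226) - 209) = 24 + 3*(19/226 - 209) = 24 + 3*(-47215/226) = 24 - 141645/226 = -136221/226 ≈ -602.75)
(-117 - 1*(-108)) - 1/C = (-117 - 1*(-108)) - 1/(-136221/226) = (-117 + 108) - 1*(-226/136221) = -9 + 226/136221 = -1225763/136221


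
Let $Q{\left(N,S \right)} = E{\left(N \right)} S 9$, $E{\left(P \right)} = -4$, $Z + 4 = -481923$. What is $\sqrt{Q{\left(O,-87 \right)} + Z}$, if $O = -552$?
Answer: $i \sqrt{478795} \approx 691.95 i$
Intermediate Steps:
$Z = -481927$ ($Z = -4 - 481923 = -481927$)
$Q{\left(N,S \right)} = - 36 S$ ($Q{\left(N,S \right)} = - 4 S 9 = - 36 S$)
$\sqrt{Q{\left(O,-87 \right)} + Z} = \sqrt{\left(-36\right) \left(-87\right) - 481927} = \sqrt{3132 - 481927} = \sqrt{-478795} = i \sqrt{478795}$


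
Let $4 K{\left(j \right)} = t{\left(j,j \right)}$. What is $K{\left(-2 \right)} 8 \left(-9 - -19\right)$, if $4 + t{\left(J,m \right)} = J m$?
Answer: $0$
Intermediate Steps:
$t{\left(J,m \right)} = -4 + J m$
$K{\left(j \right)} = -1 + \frac{j^{2}}{4}$ ($K{\left(j \right)} = \frac{-4 + j j}{4} = \frac{-4 + j^{2}}{4} = -1 + \frac{j^{2}}{4}$)
$K{\left(-2 \right)} 8 \left(-9 - -19\right) = \left(-1 + \frac{\left(-2\right)^{2}}{4}\right) 8 \left(-9 - -19\right) = \left(-1 + \frac{1}{4} \cdot 4\right) 8 \left(-9 + 19\right) = \left(-1 + 1\right) 8 \cdot 10 = 0 \cdot 8 \cdot 10 = 0 \cdot 10 = 0$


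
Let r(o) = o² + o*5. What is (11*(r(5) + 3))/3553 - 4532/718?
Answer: -712891/115957 ≈ -6.1479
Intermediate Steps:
r(o) = o² + 5*o
(11*(r(5) + 3))/3553 - 4532/718 = (11*(5*(5 + 5) + 3))/3553 - 4532/718 = (11*(5*10 + 3))*(1/3553) - 4532*1/718 = (11*(50 + 3))*(1/3553) - 2266/359 = (11*53)*(1/3553) - 2266/359 = 583*(1/3553) - 2266/359 = 53/323 - 2266/359 = -712891/115957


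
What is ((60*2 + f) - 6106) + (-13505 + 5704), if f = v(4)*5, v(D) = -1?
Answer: -13792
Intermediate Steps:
f = -5 (f = -1*5 = -5)
((60*2 + f) - 6106) + (-13505 + 5704) = ((60*2 - 5) - 6106) + (-13505 + 5704) = ((120 - 5) - 6106) - 7801 = (115 - 6106) - 7801 = -5991 - 7801 = -13792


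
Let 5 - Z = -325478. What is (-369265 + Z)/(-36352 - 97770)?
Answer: 21891/67061 ≈ 0.32643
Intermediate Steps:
Z = 325483 (Z = 5 - 1*(-325478) = 5 + 325478 = 325483)
(-369265 + Z)/(-36352 - 97770) = (-369265 + 325483)/(-36352 - 97770) = -43782/(-134122) = -43782*(-1/134122) = 21891/67061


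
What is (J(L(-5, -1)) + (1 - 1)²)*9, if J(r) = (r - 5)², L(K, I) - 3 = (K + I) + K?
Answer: 1521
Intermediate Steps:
L(K, I) = 3 + I + 2*K (L(K, I) = 3 + ((K + I) + K) = 3 + ((I + K) + K) = 3 + (I + 2*K) = 3 + I + 2*K)
J(r) = (-5 + r)²
(J(L(-5, -1)) + (1 - 1)²)*9 = ((-5 + (3 - 1 + 2*(-5)))² + (1 - 1)²)*9 = ((-5 + (3 - 1 - 10))² + 0²)*9 = ((-5 - 8)² + 0)*9 = ((-13)² + 0)*9 = (169 + 0)*9 = 169*9 = 1521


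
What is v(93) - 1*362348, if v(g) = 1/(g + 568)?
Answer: -239512027/661 ≈ -3.6235e+5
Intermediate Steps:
v(g) = 1/(568 + g)
v(93) - 1*362348 = 1/(568 + 93) - 1*362348 = 1/661 - 362348 = -239512027/661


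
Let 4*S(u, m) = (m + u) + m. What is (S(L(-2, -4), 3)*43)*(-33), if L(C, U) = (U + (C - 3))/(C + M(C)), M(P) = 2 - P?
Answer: -4257/8 ≈ -532.13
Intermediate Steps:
L(C, U) = -3/2 + C/2 + U/2 (L(C, U) = (U + (C - 3))/(C + (2 - C)) = (U + (-3 + C))/2 = (-3 + C + U)*(½) = -3/2 + C/2 + U/2)
S(u, m) = m/2 + u/4 (S(u, m) = ((m + u) + m)/4 = (u + 2*m)/4 = m/2 + u/4)
(S(L(-2, -4), 3)*43)*(-33) = (((½)*3 + (-3/2 + (½)*(-2) + (½)*(-4))/4)*43)*(-33) = ((3/2 + (-3/2 - 1 - 2)/4)*43)*(-33) = ((3/2 + (¼)*(-9/2))*43)*(-33) = ((3/2 - 9/8)*43)*(-33) = ((3/8)*43)*(-33) = (129/8)*(-33) = -4257/8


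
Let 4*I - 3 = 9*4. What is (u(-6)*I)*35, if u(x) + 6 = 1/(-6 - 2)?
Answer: -66885/32 ≈ -2090.2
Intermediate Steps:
I = 39/4 (I = ¾ + (9*4)/4 = ¾ + (¼)*36 = ¾ + 9 = 39/4 ≈ 9.7500)
u(x) = -49/8 (u(x) = -6 + 1/(-6 - 2) = -6 + 1/(-8) = -6 - ⅛ = -49/8)
(u(-6)*I)*35 = -49/8*39/4*35 = -1911/32*35 = -66885/32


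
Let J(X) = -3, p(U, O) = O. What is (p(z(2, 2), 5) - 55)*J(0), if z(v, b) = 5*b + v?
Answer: 150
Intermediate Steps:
z(v, b) = v + 5*b
(p(z(2, 2), 5) - 55)*J(0) = (5 - 55)*(-3) = -50*(-3) = 150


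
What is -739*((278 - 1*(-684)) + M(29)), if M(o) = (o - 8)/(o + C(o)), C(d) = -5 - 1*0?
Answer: -5692517/8 ≈ -7.1157e+5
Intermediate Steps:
C(d) = -5 (C(d) = -5 + 0 = -5)
M(o) = (-8 + o)/(-5 + o) (M(o) = (o - 8)/(o - 5) = (-8 + o)/(-5 + o))
-739*((278 - 1*(-684)) + M(29)) = -739*((278 - 1*(-684)) + (-8 + 29)/(-5 + 29)) = -739*((278 + 684) + 21/24) = -739*(962 + (1/24)*21) = -739*(962 + 7/8) = -739*7703/8 = -5692517/8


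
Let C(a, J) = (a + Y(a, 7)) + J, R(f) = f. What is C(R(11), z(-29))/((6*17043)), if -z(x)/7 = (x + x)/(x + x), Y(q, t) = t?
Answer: 11/102258 ≈ 0.00010757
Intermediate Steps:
z(x) = -7 (z(x) = -7*(x + x)/(x + x) = -7*2*x/(2*x) = -7*2*x*1/(2*x) = -7*1 = -7)
C(a, J) = 7 + J + a (C(a, J) = (a + 7) + J = (7 + a) + J = 7 + J + a)
C(R(11), z(-29))/((6*17043)) = (7 - 7 + 11)/((6*17043)) = 11/102258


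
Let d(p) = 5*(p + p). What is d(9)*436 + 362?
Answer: 39602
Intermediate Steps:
d(p) = 10*p (d(p) = 5*(2*p) = 10*p)
d(9)*436 + 362 = (10*9)*436 + 362 = 90*436 + 362 = 39240 + 362 = 39602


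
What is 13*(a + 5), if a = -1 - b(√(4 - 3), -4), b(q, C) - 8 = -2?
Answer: -26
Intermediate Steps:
b(q, C) = 6 (b(q, C) = 8 - 2 = 6)
a = -7 (a = -1 - 1*6 = -1 - 6 = -7)
13*(a + 5) = 13*(-7 + 5) = 13*(-2) = -26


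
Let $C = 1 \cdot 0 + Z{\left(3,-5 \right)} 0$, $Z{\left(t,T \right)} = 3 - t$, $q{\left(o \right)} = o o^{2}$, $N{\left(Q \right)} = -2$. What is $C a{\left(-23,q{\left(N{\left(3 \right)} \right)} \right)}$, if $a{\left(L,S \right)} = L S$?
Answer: $0$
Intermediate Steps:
$q{\left(o \right)} = o^{3}$
$C = 0$ ($C = 1 \cdot 0 + \left(3 - 3\right) 0 = 0 + \left(3 - 3\right) 0 = 0 + 0 \cdot 0 = 0 + 0 = 0$)
$C a{\left(-23,q{\left(N{\left(3 \right)} \right)} \right)} = 0 \left(- 23 \left(-2\right)^{3}\right) = 0 \left(\left(-23\right) \left(-8\right)\right) = 0 \cdot 184 = 0$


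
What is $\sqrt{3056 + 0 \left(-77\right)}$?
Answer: $4 \sqrt{191} \approx 55.281$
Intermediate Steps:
$\sqrt{3056 + 0 \left(-77\right)} = \sqrt{3056 + 0} = \sqrt{3056} = 4 \sqrt{191}$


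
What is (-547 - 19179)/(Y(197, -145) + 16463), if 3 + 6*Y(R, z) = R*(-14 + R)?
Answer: -19726/22471 ≈ -0.87784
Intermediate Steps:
Y(R, z) = -½ + R*(-14 + R)/6 (Y(R, z) = -½ + (R*(-14 + R))/6 = -½ + R*(-14 + R)/6)
(-547 - 19179)/(Y(197, -145) + 16463) = (-547 - 19179)/((-½ - 7/3*197 + (⅙)*197²) + 16463) = -19726/((-½ - 1379/3 + (⅙)*38809) + 16463) = -19726/((-½ - 1379/3 + 38809/6) + 16463) = -19726/(6008 + 16463) = -19726/22471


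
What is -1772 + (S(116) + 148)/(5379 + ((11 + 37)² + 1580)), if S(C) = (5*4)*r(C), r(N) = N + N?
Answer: -16409248/9263 ≈ -1771.5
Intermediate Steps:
r(N) = 2*N
S(C) = 40*C (S(C) = (5*4)*(2*C) = 20*(2*C) = 40*C)
-1772 + (S(116) + 148)/(5379 + ((11 + 37)² + 1580)) = -1772 + (40*116 + 148)/(5379 + ((11 + 37)² + 1580)) = -1772 + (4640 + 148)/(5379 + (48² + 1580)) = -1772 + 4788/(5379 + (2304 + 1580)) = -1772 + 4788/(5379 + 3884) = -1772 + 4788/9263 = -16409248/9263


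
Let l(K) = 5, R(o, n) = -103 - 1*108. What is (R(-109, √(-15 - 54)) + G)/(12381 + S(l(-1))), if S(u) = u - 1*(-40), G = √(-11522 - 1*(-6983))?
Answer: -211/12426 + I*√4539/12426 ≈ -0.016981 + 0.0054219*I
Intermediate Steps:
R(o, n) = -211 (R(o, n) = -103 - 108 = -211)
G = I*√4539 (G = √(-11522 + 6983) = √(-4539) = I*√4539 ≈ 67.372*I)
S(u) = 40 + u (S(u) = u + 40 = 40 + u)
(R(-109, √(-15 - 54)) + G)/(12381 + S(l(-1))) = (-211 + I*√4539)/(12381 + (40 + 5)) = (-211 + I*√4539)/(12381 + 45) = (-211 + I*√4539)/12426 = (-211 + I*√4539)*(1/12426) = -211/12426 + I*√4539/12426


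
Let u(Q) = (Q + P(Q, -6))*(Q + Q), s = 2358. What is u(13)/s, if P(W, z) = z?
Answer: 91/1179 ≈ 0.077184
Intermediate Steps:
u(Q) = 2*Q*(-6 + Q) (u(Q) = (Q - 6)*(Q + Q) = (-6 + Q)*(2*Q) = 2*Q*(-6 + Q))
u(13)/s = (2*13*(-6 + 13))/2358 = (2*13*7)*(1/2358) = 182*(1/2358) = 91/1179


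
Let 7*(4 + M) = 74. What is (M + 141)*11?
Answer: 11363/7 ≈ 1623.3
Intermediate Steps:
M = 46/7 (M = -4 + (1/7)*74 = -4 + 74/7 = 46/7 ≈ 6.5714)
(M + 141)*11 = (46/7 + 141)*11 = (1033/7)*11 = 11363/7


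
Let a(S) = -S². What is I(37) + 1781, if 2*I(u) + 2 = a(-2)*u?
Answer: 1706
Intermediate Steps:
I(u) = -1 - 2*u (I(u) = -1 + ((-1*(-2)²)*u)/2 = -1 + ((-1*4)*u)/2 = -1 + (-4*u)/2 = -1 - 2*u)
I(37) + 1781 = (-1 - 2*37) + 1781 = (-1 - 74) + 1781 = -75 + 1781 = 1706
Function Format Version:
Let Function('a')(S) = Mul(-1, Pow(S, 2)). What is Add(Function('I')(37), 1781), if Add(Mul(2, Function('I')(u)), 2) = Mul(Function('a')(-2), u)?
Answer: 1706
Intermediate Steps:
Function('I')(u) = Add(-1, Mul(-2, u)) (Function('I')(u) = Add(-1, Mul(Rational(1, 2), Mul(Mul(-1, Pow(-2, 2)), u))) = Add(-1, Mul(Rational(1, 2), Mul(Mul(-1, 4), u))) = Add(-1, Mul(Rational(1, 2), Mul(-4, u))) = Add(-1, Mul(-2, u)))
Add(Function('I')(37), 1781) = Add(Add(-1, Mul(-2, 37)), 1781) = Add(Add(-1, -74), 1781) = Add(-75, 1781) = 1706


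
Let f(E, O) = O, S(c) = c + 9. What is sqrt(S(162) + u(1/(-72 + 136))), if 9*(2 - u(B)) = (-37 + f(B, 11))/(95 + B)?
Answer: sqrt(57585738261)/18243 ≈ 13.154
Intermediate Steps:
S(c) = 9 + c
u(B) = 2 + 26/(9*(95 + B)) (u(B) = 2 - (-37 + 11)/(9*(95 + B)) = 2 - (-26)/(9*(95 + B)) = 2 + 26/(9*(95 + B)))
sqrt(S(162) + u(1/(-72 + 136))) = sqrt((9 + 162) + 2*(868 + 9/(-72 + 136))/(9*(95 + 1/(-72 + 136)))) = sqrt(171 + 2*(868 + 9/64)/(9*(95 + 1/64))) = sqrt(171 + 2*(868 + 9*(1/64))/(9*(95 + 1/64))) = sqrt(171 + 2*(868 + 9/64)/(9*(6081/64))) = sqrt(171 + (2/9)*(64/6081)*(55561/64)) = sqrt(171 + 111122/54729) = sqrt(9469781/54729) = sqrt(57585738261)/18243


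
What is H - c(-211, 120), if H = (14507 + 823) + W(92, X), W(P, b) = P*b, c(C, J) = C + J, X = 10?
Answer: 16341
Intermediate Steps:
H = 16250 (H = (14507 + 823) + 92*10 = 15330 + 920 = 16250)
H - c(-211, 120) = 16250 - (-211 + 120) = 16250 - 1*(-91) = 16250 + 91 = 16341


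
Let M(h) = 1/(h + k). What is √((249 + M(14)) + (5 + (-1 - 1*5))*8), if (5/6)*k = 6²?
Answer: 9*√243386/286 ≈ 15.525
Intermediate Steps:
k = 216/5 (k = (6/5)*6² = (6/5)*36 = 216/5 ≈ 43.200)
M(h) = 1/(216/5 + h) (M(h) = 1/(h + 216/5) = 1/(216/5 + h))
√((249 + M(14)) + (5 + (-1 - 1*5))*8) = √((249 + 5/(216 + 5*14)) + (5 + (-1 - 1*5))*8) = √((249 + 5/(216 + 70)) + (5 + (-1 - 5))*8) = √((249 + 5/286) + (5 - 6)*8) = √((249 + 5*(1/286)) - 1*8) = √((249 + 5/286) - 8) = √(71219/286 - 8) = √(68931/286) = 9*√243386/286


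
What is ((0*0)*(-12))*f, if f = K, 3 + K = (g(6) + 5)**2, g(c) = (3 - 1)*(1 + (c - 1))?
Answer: 0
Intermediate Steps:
g(c) = 2*c (g(c) = 2*(1 + (-1 + c)) = 2*c)
K = 286 (K = -3 + (2*6 + 5)**2 = -3 + (12 + 5)**2 = -3 + 17**2 = -3 + 289 = 286)
f = 286
((0*0)*(-12))*f = ((0*0)*(-12))*286 = (0*(-12))*286 = 0*286 = 0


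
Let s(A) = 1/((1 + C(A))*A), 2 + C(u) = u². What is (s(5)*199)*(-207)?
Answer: -13731/40 ≈ -343.27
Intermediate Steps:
C(u) = -2 + u²
s(A) = 1/(A*(-1 + A²)) (s(A) = 1/((1 + (-2 + A²))*A) = 1/((-1 + A²)*A) = 1/(A*(-1 + A²)))
(s(5)*199)*(-207) = (199/(5³ - 1*5))*(-207) = (199/(125 - 5))*(-207) = (199/120)*(-207) = -13731/40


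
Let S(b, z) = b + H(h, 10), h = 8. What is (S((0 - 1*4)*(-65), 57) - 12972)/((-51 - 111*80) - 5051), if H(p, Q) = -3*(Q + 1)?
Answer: 12745/13982 ≈ 0.91153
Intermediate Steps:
H(p, Q) = -3 - 3*Q (H(p, Q) = -3*(1 + Q) = -3 - 3*Q)
S(b, z) = -33 + b (S(b, z) = b + (-3 - 3*10) = b + (-3 - 30) = b - 33 = -33 + b)
(S((0 - 1*4)*(-65), 57) - 12972)/((-51 - 111*80) - 5051) = ((-33 + (0 - 1*4)*(-65)) - 12972)/((-51 - 111*80) - 5051) = ((-33 + (0 - 4)*(-65)) - 12972)/((-51 - 8880) - 5051) = ((-33 - 4*(-65)) - 12972)/(-8931 - 5051) = ((-33 + 260) - 12972)/(-13982) = (227 - 12972)*(-1/13982) = -12745*(-1/13982) = 12745/13982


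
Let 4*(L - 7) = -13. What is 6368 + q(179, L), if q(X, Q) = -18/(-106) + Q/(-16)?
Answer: 21600037/3392 ≈ 6367.9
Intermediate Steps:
L = 15/4 (L = 7 + (1/4)*(-13) = 7 - 13/4 = 15/4 ≈ 3.7500)
q(X, Q) = 9/53 - Q/16 (q(X, Q) = -18*(-1/106) + Q*(-1/16) = 9/53 - Q/16)
6368 + q(179, L) = 6368 + (9/53 - 1/16*15/4) = 6368 + (9/53 - 15/64) = 6368 - 219/3392 = 21600037/3392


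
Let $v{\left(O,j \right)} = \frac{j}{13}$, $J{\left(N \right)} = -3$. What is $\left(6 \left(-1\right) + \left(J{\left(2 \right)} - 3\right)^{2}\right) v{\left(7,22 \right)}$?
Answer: $\frac{660}{13} \approx 50.769$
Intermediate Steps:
$v{\left(O,j \right)} = \frac{j}{13}$ ($v{\left(O,j \right)} = j \frac{1}{13} = \frac{j}{13}$)
$\left(6 \left(-1\right) + \left(J{\left(2 \right)} - 3\right)^{2}\right) v{\left(7,22 \right)} = \left(6 \left(-1\right) + \left(-3 - 3\right)^{2}\right) \frac{1}{13} \cdot 22 = \left(-6 + \left(-6\right)^{2}\right) \frac{22}{13} = \left(-6 + 36\right) \frac{22}{13} = 30 \cdot \frac{22}{13} = \frac{660}{13}$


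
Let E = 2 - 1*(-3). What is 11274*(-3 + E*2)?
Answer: 78918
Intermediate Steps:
E = 5 (E = 2 + 3 = 5)
11274*(-3 + E*2) = 11274*(-3 + 5*2) = 11274*(-3 + 10) = 11274*7 = 78918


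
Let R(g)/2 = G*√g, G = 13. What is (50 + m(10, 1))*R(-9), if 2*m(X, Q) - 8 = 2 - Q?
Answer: 4251*I ≈ 4251.0*I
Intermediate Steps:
m(X, Q) = 5 - Q/2 (m(X, Q) = 4 + (2 - Q)/2 = 4 + (1 - Q/2) = 5 - Q/2)
R(g) = 26*√g (R(g) = 2*(13*√g) = 26*√g)
(50 + m(10, 1))*R(-9) = (50 + (5 - ½*1))*(26*√(-9)) = (50 + (5 - ½))*(26*(3*I)) = (50 + 9/2)*(78*I) = 109*(78*I)/2 = 4251*I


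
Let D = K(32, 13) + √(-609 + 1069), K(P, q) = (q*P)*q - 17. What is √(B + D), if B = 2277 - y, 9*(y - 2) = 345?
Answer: √(68649 + 18*√115)/3 ≈ 87.459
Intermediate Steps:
y = 121/3 (y = 2 + (⅑)*345 = 2 + 115/3 = 121/3 ≈ 40.333)
K(P, q) = -17 + P*q² (K(P, q) = (P*q)*q - 17 = P*q² - 17 = -17 + P*q²)
B = 6710/3 (B = 2277 - 1*121/3 = 2277 - 121/3 = 6710/3 ≈ 2236.7)
D = 5391 + 2*√115 (D = (-17 + 32*13²) + √(-609 + 1069) = (-17 + 32*169) + √460 = (-17 + 5408) + 2*√115 = 5391 + 2*√115 ≈ 5412.4)
√(B + D) = √(6710/3 + (5391 + 2*√115)) = √(22883/3 + 2*√115)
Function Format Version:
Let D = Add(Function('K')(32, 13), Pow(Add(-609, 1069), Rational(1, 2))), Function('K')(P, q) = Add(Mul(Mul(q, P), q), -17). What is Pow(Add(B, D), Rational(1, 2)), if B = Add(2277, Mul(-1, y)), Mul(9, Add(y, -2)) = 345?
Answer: Mul(Rational(1, 3), Pow(Add(68649, Mul(18, Pow(115, Rational(1, 2)))), Rational(1, 2))) ≈ 87.459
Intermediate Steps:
y = Rational(121, 3) (y = Add(2, Mul(Rational(1, 9), 345)) = Add(2, Rational(115, 3)) = Rational(121, 3) ≈ 40.333)
Function('K')(P, q) = Add(-17, Mul(P, Pow(q, 2))) (Function('K')(P, q) = Add(Mul(Mul(P, q), q), -17) = Add(Mul(P, Pow(q, 2)), -17) = Add(-17, Mul(P, Pow(q, 2))))
B = Rational(6710, 3) (B = Add(2277, Mul(-1, Rational(121, 3))) = Add(2277, Rational(-121, 3)) = Rational(6710, 3) ≈ 2236.7)
D = Add(5391, Mul(2, Pow(115, Rational(1, 2)))) (D = Add(Add(-17, Mul(32, Pow(13, 2))), Pow(Add(-609, 1069), Rational(1, 2))) = Add(Add(-17, Mul(32, 169)), Pow(460, Rational(1, 2))) = Add(Add(-17, 5408), Mul(2, Pow(115, Rational(1, 2)))) = Add(5391, Mul(2, Pow(115, Rational(1, 2)))) ≈ 5412.4)
Pow(Add(B, D), Rational(1, 2)) = Pow(Add(Rational(6710, 3), Add(5391, Mul(2, Pow(115, Rational(1, 2))))), Rational(1, 2)) = Pow(Add(Rational(22883, 3), Mul(2, Pow(115, Rational(1, 2)))), Rational(1, 2))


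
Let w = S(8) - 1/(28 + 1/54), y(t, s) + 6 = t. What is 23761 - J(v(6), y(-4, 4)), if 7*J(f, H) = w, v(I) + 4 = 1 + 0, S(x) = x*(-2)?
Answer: 35953859/1513 ≈ 23763.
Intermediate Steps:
y(t, s) = -6 + t
S(x) = -2*x
w = -24262/1513 (w = -2*8 - 1/(28 + 1/54) = -16 - 1/(28 + 1/54) = -16 - 1/1513/54 = -16 - 1*54/1513 = -16 - 54/1513 = -24262/1513 ≈ -16.036)
v(I) = -3 (v(I) = -4 + (1 + 0) = -4 + 1 = -3)
J(f, H) = -3466/1513 (J(f, H) = (⅐)*(-24262/1513) = -3466/1513)
23761 - J(v(6), y(-4, 4)) = 23761 - 1*(-3466/1513) = 23761 + 3466/1513 = 35953859/1513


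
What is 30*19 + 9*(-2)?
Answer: 552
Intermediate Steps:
30*19 + 9*(-2) = 570 - 18 = 552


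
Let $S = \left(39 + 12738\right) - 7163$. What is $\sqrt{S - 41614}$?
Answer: $60 i \sqrt{10} \approx 189.74 i$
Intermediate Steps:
$S = 5614$ ($S = 12777 - 7163 = 5614$)
$\sqrt{S - 41614} = \sqrt{5614 - 41614} = \sqrt{-36000} = 60 i \sqrt{10}$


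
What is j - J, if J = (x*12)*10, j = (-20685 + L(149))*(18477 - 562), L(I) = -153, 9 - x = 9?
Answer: -373312770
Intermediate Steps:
x = 0 (x = 9 - 1*9 = 9 - 9 = 0)
j = -373312770 (j = (-20685 - 153)*(18477 - 562) = -20838*17915 = -373312770)
J = 0 (J = (0*12)*10 = 0*10 = 0)
j - J = -373312770 - 1*0 = -373312770 + 0 = -373312770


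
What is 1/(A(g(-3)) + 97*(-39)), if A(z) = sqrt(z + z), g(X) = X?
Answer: -1261/4770365 - I*sqrt(6)/14311095 ≈ -0.00026434 - 1.7116e-7*I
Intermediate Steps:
A(z) = sqrt(2)*sqrt(z) (A(z) = sqrt(2*z) = sqrt(2)*sqrt(z))
1/(A(g(-3)) + 97*(-39)) = 1/(sqrt(2)*sqrt(-3) + 97*(-39)) = 1/(sqrt(2)*(I*sqrt(3)) - 3783) = 1/(I*sqrt(6) - 3783) = 1/(-3783 + I*sqrt(6))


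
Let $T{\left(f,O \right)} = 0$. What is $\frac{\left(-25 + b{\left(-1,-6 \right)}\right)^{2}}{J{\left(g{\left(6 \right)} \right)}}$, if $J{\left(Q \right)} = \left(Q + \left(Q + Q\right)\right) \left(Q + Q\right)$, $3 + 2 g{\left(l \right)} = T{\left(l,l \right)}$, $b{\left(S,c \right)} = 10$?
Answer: $\frac{50}{3} \approx 16.667$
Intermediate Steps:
$g{\left(l \right)} = - \frac{3}{2}$ ($g{\left(l \right)} = - \frac{3}{2} + \frac{1}{2} \cdot 0 = - \frac{3}{2} + 0 = - \frac{3}{2}$)
$J{\left(Q \right)} = 6 Q^{2}$ ($J{\left(Q \right)} = \left(Q + 2 Q\right) 2 Q = 3 Q 2 Q = 6 Q^{2}$)
$\frac{\left(-25 + b{\left(-1,-6 \right)}\right)^{2}}{J{\left(g{\left(6 \right)} \right)}} = \frac{\left(-25 + 10\right)^{2}}{6 \left(- \frac{3}{2}\right)^{2}} = \frac{\left(-15\right)^{2}}{6 \cdot \frac{9}{4}} = \frac{225}{\frac{27}{2}} = 225 \cdot \frac{2}{27} = \frac{50}{3}$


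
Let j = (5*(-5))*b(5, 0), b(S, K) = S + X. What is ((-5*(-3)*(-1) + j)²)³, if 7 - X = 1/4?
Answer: 3548148153495765625/4096 ≈ 8.6625e+14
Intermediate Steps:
X = 27/4 (X = 7 - 1/4 = 7 - 1*¼ = 7 - ¼ = 27/4 ≈ 6.7500)
b(S, K) = 27/4 + S (b(S, K) = S + 27/4 = 27/4 + S)
j = -1175/4 (j = (5*(-5))*(27/4 + 5) = -25*47/4 = -1175/4 ≈ -293.75)
((-5*(-3)*(-1) + j)²)³ = ((-5*(-3)*(-1) - 1175/4)²)³ = ((15*(-1) - 1175/4)²)³ = ((-15 - 1175/4)²)³ = ((-1235/4)²)³ = (1525225/16)³ = 3548148153495765625/4096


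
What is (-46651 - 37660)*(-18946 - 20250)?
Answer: 3304653956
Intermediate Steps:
(-46651 - 37660)*(-18946 - 20250) = -84311*(-39196) = 3304653956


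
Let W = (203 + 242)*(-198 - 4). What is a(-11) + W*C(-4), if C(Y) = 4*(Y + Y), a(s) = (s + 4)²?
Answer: 2876529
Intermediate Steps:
a(s) = (4 + s)²
W = -89890 (W = 445*(-202) = -89890)
C(Y) = 8*Y (C(Y) = 4*(2*Y) = 8*Y)
a(-11) + W*C(-4) = (4 - 11)² - 719120*(-4) = (-7)² - 89890*(-32) = 49 + 2876480 = 2876529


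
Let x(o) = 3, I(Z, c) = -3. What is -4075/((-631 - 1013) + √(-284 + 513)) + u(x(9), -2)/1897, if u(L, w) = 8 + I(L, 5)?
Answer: 12722084635/5126655779 + 4075*√229/2702507 ≈ 2.5044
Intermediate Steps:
u(L, w) = 5 (u(L, w) = 8 - 3 = 5)
-4075/((-631 - 1013) + √(-284 + 513)) + u(x(9), -2)/1897 = -4075/((-631 - 1013) + √(-284 + 513)) + 5/1897 = -4075/(-1644 + √229) + 5*(1/1897) = -4075/(-1644 + √229) + 5/1897 = 5/1897 - 4075/(-1644 + √229)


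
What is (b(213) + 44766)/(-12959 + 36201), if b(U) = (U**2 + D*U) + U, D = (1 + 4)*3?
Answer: 93543/23242 ≈ 4.0247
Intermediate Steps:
D = 15 (D = 5*3 = 15)
b(U) = U**2 + 16*U (b(U) = (U**2 + 15*U) + U = U**2 + 16*U)
(b(213) + 44766)/(-12959 + 36201) = (213*(16 + 213) + 44766)/(-12959 + 36201) = (213*229 + 44766)/23242 = (48777 + 44766)*(1/23242) = 93543*(1/23242) = 93543/23242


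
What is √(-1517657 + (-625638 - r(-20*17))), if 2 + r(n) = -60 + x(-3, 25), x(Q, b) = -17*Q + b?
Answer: 7*I*√43741 ≈ 1464.0*I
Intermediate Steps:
x(Q, b) = b - 17*Q
r(n) = 14 (r(n) = -2 + (-60 + (25 - 17*(-3))) = -2 + (-60 + (25 + 51)) = -2 + (-60 + 76) = -2 + 16 = 14)
√(-1517657 + (-625638 - r(-20*17))) = √(-1517657 + (-625638 - 1*14)) = √(-1517657 + (-625638 - 14)) = √(-1517657 - 625652) = √(-2143309) = 7*I*√43741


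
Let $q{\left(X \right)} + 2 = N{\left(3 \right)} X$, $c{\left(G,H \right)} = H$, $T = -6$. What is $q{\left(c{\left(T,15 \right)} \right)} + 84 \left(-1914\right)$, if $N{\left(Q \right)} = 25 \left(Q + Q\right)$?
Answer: $-158528$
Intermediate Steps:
$N{\left(Q \right)} = 50 Q$ ($N{\left(Q \right)} = 25 \cdot 2 Q = 50 Q$)
$q{\left(X \right)} = -2 + 150 X$ ($q{\left(X \right)} = -2 + 50 \cdot 3 X = -2 + 150 X$)
$q{\left(c{\left(T,15 \right)} \right)} + 84 \left(-1914\right) = \left(-2 + 150 \cdot 15\right) + 84 \left(-1914\right) = \left(-2 + 2250\right) - 160776 = 2248 - 160776 = -158528$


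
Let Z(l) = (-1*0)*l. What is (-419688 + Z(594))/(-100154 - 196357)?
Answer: 139896/98837 ≈ 1.4154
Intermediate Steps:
Z(l) = 0 (Z(l) = 0*l = 0)
(-419688 + Z(594))/(-100154 - 196357) = (-419688 + 0)/(-100154 - 196357) = -419688/(-296511) = -419688*(-1/296511) = 139896/98837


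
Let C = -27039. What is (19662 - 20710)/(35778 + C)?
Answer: -1048/8739 ≈ -0.11992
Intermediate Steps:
(19662 - 20710)/(35778 + C) = (19662 - 20710)/(35778 - 27039) = -1048/8739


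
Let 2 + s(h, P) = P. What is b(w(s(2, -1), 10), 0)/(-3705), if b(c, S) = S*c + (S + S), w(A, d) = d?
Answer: 0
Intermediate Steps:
s(h, P) = -2 + P
b(c, S) = 2*S + S*c (b(c, S) = S*c + 2*S = 2*S + S*c)
b(w(s(2, -1), 10), 0)/(-3705) = (0*(2 + 10))/(-3705) = (0*12)*(-1/3705) = 0*(-1/3705) = 0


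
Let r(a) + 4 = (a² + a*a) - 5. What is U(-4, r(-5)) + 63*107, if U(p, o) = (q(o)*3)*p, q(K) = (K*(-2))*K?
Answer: 47085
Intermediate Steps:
r(a) = -9 + 2*a² (r(a) = -4 + ((a² + a*a) - 5) = -4 + ((a² + a²) - 5) = -4 + (2*a² - 5) = -4 + (-5 + 2*a²) = -9 + 2*a²)
q(K) = -2*K² (q(K) = (-2*K)*K = -2*K²)
U(p, o) = -6*p*o² (U(p, o) = (-2*o²*3)*p = (-6*o²)*p = -6*p*o²)
U(-4, r(-5)) + 63*107 = -6*(-4)*(-9 + 2*(-5)²)² + 63*107 = -6*(-4)*(-9 + 2*25)² + 6741 = -6*(-4)*(-9 + 50)² + 6741 = -6*(-4)*41² + 6741 = -6*(-4)*1681 + 6741 = 40344 + 6741 = 47085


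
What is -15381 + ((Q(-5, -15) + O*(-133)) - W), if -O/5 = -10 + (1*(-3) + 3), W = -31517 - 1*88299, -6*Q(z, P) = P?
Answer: 195575/2 ≈ 97788.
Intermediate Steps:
Q(z, P) = -P/6
W = -119816 (W = -31517 - 88299 = -119816)
O = 50 (O = -5*(-10 + (1*(-3) + 3)) = -5*(-10 + (-3 + 3)) = -5*(-10 + 0) = -5*(-10) = 50)
-15381 + ((Q(-5, -15) + O*(-133)) - W) = -15381 + ((-1/6*(-15) + 50*(-133)) - 1*(-119816)) = -15381 + ((5/2 - 6650) + 119816) = -15381 + (-13295/2 + 119816) = -15381 + 226337/2 = 195575/2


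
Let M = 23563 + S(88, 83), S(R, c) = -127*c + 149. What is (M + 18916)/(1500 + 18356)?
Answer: 32087/19856 ≈ 1.6160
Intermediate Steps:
S(R, c) = 149 - 127*c
M = 13171 (M = 23563 + (149 - 127*83) = 23563 + (149 - 10541) = 23563 - 10392 = 13171)
(M + 18916)/(1500 + 18356) = (13171 + 18916)/(1500 + 18356) = 32087/19856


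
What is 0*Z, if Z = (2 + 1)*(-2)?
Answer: 0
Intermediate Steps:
Z = -6 (Z = 3*(-2) = -6)
0*Z = 0*(-6) = 0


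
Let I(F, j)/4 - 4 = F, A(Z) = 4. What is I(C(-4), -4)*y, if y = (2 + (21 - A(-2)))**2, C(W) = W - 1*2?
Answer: -2888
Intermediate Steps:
C(W) = -2 + W (C(W) = W - 2 = -2 + W)
I(F, j) = 16 + 4*F
y = 361 (y = (2 + (21 - 1*4))**2 = (2 + (21 - 4))**2 = (2 + 17)**2 = 19**2 = 361)
I(C(-4), -4)*y = (16 + 4*(-2 - 4))*361 = (16 + 4*(-6))*361 = (16 - 24)*361 = -8*361 = -2888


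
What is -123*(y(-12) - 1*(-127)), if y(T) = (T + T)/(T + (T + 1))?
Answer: -362235/23 ≈ -15749.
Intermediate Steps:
y(T) = 2*T/(1 + 2*T) (y(T) = (2*T)/(T + (1 + T)) = (2*T)/(1 + 2*T) = 2*T/(1 + 2*T))
-123*(y(-12) - 1*(-127)) = -123*(2*(-12)/(1 + 2*(-12)) - 1*(-127)) = -123*(2*(-12)/(1 - 24) + 127) = -123*(2*(-12)/(-23) + 127) = -123*(2*(-12)*(-1/23) + 127) = -123*(24/23 + 127) = -123*2945/23 = -362235/23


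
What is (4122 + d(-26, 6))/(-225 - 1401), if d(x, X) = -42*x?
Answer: -869/271 ≈ -3.2066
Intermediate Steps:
(4122 + d(-26, 6))/(-225 - 1401) = (4122 - 42*(-26))/(-225 - 1401) = (4122 + 1092)/(-1626) = 5214*(-1/1626) = -869/271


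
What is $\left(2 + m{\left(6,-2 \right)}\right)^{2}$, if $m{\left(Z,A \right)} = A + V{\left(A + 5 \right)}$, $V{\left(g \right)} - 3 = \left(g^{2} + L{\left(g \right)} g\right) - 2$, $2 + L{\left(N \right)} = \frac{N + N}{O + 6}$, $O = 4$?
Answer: $\frac{841}{25} \approx 33.64$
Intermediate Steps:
$L{\left(N \right)} = -2 + \frac{N}{5}$ ($L{\left(N \right)} = -2 + \frac{N + N}{4 + 6} = -2 + \frac{2 N}{10} = -2 + 2 N \frac{1}{10} = -2 + \frac{N}{5}$)
$V{\left(g \right)} = 1 + g^{2} + g \left(-2 + \frac{g}{5}\right)$ ($V{\left(g \right)} = 3 - \left(2 - g^{2} - \left(-2 + \frac{g}{5}\right) g\right) = 3 - \left(2 - g^{2} - g \left(-2 + \frac{g}{5}\right)\right) = 3 + \left(-2 + g^{2} + g \left(-2 + \frac{g}{5}\right)\right) = 1 + g^{2} + g \left(-2 + \frac{g}{5}\right)$)
$m{\left(Z,A \right)} = -9 - A + \frac{6 \left(5 + A\right)^{2}}{5}$ ($m{\left(Z,A \right)} = A + \left(1 - 2 \left(A + 5\right) + \frac{6 \left(A + 5\right)^{2}}{5}\right) = A + \left(1 - 2 \left(5 + A\right) + \frac{6 \left(5 + A\right)^{2}}{5}\right) = A + \left(1 - \left(10 + 2 A\right) + \frac{6 \left(5 + A\right)^{2}}{5}\right) = A - \left(9 + 2 A - \frac{6 \left(5 + A\right)^{2}}{5}\right) = -9 - A + \frac{6 \left(5 + A\right)^{2}}{5}$)
$\left(2 + m{\left(6,-2 \right)}\right)^{2} = \left(2 + \left(21 + 11 \left(-2\right) + \frac{6 \left(-2\right)^{2}}{5}\right)\right)^{2} = \left(2 + \left(21 - 22 + \frac{6}{5} \cdot 4\right)\right)^{2} = \left(2 + \left(21 - 22 + \frac{24}{5}\right)\right)^{2} = \left(2 + \frac{19}{5}\right)^{2} = \left(\frac{29}{5}\right)^{2} = \frac{841}{25}$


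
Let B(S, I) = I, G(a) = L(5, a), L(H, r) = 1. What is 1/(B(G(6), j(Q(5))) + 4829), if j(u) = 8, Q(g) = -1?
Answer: 1/4837 ≈ 0.00020674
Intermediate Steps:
G(a) = 1
1/(B(G(6), j(Q(5))) + 4829) = 1/(8 + 4829) = 1/4837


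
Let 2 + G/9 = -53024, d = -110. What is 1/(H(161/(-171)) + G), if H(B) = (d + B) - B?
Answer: -1/477344 ≈ -2.0949e-6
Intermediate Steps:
G = -477234 (G = -18 + 9*(-53024) = -18 - 477216 = -477234)
H(B) = -110 (H(B) = (-110 + B) - B = -110)
1/(H(161/(-171)) + G) = 1/(-110 - 477234) = 1/(-477344) = -1/477344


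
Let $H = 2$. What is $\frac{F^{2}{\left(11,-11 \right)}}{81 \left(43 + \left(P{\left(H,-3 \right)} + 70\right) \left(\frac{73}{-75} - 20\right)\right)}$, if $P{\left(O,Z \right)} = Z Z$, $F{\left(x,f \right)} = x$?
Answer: $- \frac{3025}{3268134} \approx -0.0009256$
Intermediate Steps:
$P{\left(O,Z \right)} = Z^{2}$
$\frac{F^{2}{\left(11,-11 \right)}}{81 \left(43 + \left(P{\left(H,-3 \right)} + 70\right) \left(\frac{73}{-75} - 20\right)\right)} = \frac{11^{2}}{81 \left(43 + \left(\left(-3\right)^{2} + 70\right) \left(\frac{73}{-75} - 20\right)\right)} = \frac{121}{81 \left(43 + \left(9 + 70\right) \left(73 \left(- \frac{1}{75}\right) - 20\right)\right)} = \frac{121}{81 \left(43 + 79 \left(- \frac{73}{75} - 20\right)\right)} = \frac{121}{81 \left(43 + 79 \left(- \frac{1573}{75}\right)\right)} = \frac{121}{81 \left(43 - \frac{124267}{75}\right)} = \frac{121}{81 \left(- \frac{121042}{75}\right)} = \frac{121}{- \frac{3268134}{25}} = 121 \left(- \frac{25}{3268134}\right) = - \frac{3025}{3268134}$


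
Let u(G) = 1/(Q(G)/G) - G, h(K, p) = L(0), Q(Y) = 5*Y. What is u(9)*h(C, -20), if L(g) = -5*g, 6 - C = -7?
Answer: 0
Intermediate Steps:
C = 13 (C = 6 - 1*(-7) = 6 + 7 = 13)
h(K, p) = 0 (h(K, p) = -5*0 = 0)
u(G) = ⅕ - G (u(G) = 1/((5*G)/G) - G = 1/5 - G = ⅕ - G)
u(9)*h(C, -20) = (⅕ - 1*9)*0 = (⅕ - 9)*0 = -44/5*0 = 0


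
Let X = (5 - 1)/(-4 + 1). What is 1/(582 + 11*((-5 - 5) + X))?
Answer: 3/1372 ≈ 0.0021866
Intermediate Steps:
X = -4/3 (X = 4/(-3) = 4*(-1/3) = -4/3 ≈ -1.3333)
1/(582 + 11*((-5 - 5) + X)) = 1/(582 + 11*((-5 - 5) - 4/3)) = 1/(582 + 11*(-10 - 4/3)) = 1/(582 + 11*(-34/3)) = 1/(582 - 374/3) = 1/(1372/3) = 3/1372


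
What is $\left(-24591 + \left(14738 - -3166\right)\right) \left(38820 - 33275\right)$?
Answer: $-37079415$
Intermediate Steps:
$\left(-24591 + \left(14738 - -3166\right)\right) \left(38820 - 33275\right) = \left(-24591 + \left(14738 + 3166\right)\right) 5545 = \left(-24591 + 17904\right) 5545 = \left(-6687\right) 5545 = -37079415$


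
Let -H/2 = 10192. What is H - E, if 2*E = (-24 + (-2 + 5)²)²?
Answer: -40993/2 ≈ -20497.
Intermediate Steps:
H = -20384 (H = -2*10192 = -20384)
E = 225/2 (E = (-24 + (-2 + 5)²)²/2 = (-24 + 3²)²/2 = (-24 + 9)²/2 = (½)*(-15)² = (½)*225 = 225/2 ≈ 112.50)
H - E = -20384 - 1*225/2 = -20384 - 225/2 = -40993/2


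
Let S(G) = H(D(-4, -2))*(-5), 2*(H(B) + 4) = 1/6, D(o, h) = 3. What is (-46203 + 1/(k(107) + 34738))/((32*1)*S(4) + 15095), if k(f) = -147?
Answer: -4794623916/1631484515 ≈ -2.9388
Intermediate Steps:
H(B) = -47/12 (H(B) = -4 + (½)/6 = -4 + (½)*(⅙) = -4 + 1/12 = -47/12)
S(G) = 235/12 (S(G) = -47/12*(-5) = 235/12)
(-46203 + 1/(k(107) + 34738))/((32*1)*S(4) + 15095) = (-46203 + 1/(-147 + 34738))/((32*1)*(235/12) + 15095) = (-46203 + 1/34591)/(32*(235/12) + 15095) = (-46203 + 1/34591)/(1880/3 + 15095) = -1598207972/(34591*47165/3) = -1598207972/34591*3/47165 = -4794623916/1631484515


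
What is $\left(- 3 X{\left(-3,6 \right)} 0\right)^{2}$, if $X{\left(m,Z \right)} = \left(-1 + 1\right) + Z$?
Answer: $0$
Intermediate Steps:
$X{\left(m,Z \right)} = Z$ ($X{\left(m,Z \right)} = 0 + Z = Z$)
$\left(- 3 X{\left(-3,6 \right)} 0\right)^{2} = \left(\left(-3\right) 6 \cdot 0\right)^{2} = \left(\left(-18\right) 0\right)^{2} = 0^{2} = 0$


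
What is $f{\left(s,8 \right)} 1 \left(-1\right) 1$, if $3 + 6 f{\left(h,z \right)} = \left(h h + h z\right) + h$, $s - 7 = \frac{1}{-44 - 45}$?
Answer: $- \frac{861343}{47526} \approx -18.124$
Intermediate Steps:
$s = \frac{622}{89}$ ($s = 7 + \frac{1}{-44 - 45} = 7 + \frac{1}{-89} = 7 - \frac{1}{89} = \frac{622}{89} \approx 6.9888$)
$f{\left(h,z \right)} = - \frac{1}{2} + \frac{h}{6} + \frac{h^{2}}{6} + \frac{h z}{6}$ ($f{\left(h,z \right)} = - \frac{1}{2} + \frac{\left(h h + h z\right) + h}{6} = - \frac{1}{2} + \frac{\left(h^{2} + h z\right) + h}{6} = - \frac{1}{2} + \frac{h + h^{2} + h z}{6} = - \frac{1}{2} + \left(\frac{h}{6} + \frac{h^{2}}{6} + \frac{h z}{6}\right) = - \frac{1}{2} + \frac{h}{6} + \frac{h^{2}}{6} + \frac{h z}{6}$)
$f{\left(s,8 \right)} 1 \left(-1\right) 1 = \left(- \frac{1}{2} + \frac{1}{6} \cdot \frac{622}{89} + \frac{\left(\frac{622}{89}\right)^{2}}{6} + \frac{1}{6} \cdot \frac{622}{89} \cdot 8\right) 1 \left(-1\right) 1 = \left(- \frac{1}{2} + \frac{311}{267} + \frac{1}{6} \cdot \frac{386884}{7921} + \frac{2488}{267}\right) \left(\left(-1\right) 1\right) = \left(- \frac{1}{2} + \frac{311}{267} + \frac{193442}{23763} + \frac{2488}{267}\right) \left(-1\right) = \frac{861343}{47526} \left(-1\right) = - \frac{861343}{47526}$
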